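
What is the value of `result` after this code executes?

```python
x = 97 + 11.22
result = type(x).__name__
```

x is float; result = 'float'

'float'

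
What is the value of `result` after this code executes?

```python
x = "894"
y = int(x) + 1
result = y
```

x = '894'; y = 895; result = 895

895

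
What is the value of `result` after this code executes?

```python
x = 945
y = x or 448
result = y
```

x = 945; y = 945; result = 945

945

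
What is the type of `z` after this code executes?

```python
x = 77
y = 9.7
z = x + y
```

int + float = float

float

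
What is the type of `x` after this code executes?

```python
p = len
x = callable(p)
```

callable() returns bool

bool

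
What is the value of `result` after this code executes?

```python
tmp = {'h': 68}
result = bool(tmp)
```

tmp = {'h': 68}; result = True

True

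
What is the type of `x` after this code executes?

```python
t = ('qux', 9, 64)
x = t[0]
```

Index 0 of tuple is a str literal

str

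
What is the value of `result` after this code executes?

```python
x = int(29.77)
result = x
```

x = 29; result = 29

29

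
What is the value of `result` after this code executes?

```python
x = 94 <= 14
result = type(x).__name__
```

x is bool; result = 'bool'

'bool'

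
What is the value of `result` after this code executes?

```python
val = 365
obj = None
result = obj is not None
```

val = 365; obj = None; result = False

False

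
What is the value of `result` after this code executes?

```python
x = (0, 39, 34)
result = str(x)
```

x = (0, 39, 34); result = '(0, 39, 34)'

'(0, 39, 34)'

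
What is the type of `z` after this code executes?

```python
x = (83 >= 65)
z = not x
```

'not' returns bool

bool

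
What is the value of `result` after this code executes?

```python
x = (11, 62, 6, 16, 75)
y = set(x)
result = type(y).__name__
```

x is tuple; y is set; result = 'set'

'set'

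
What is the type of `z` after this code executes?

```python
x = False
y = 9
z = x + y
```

bool + int = int (bool is subclass of int)

int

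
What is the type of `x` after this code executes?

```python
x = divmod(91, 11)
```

divmod() returns tuple of (quotient, remainder)

tuple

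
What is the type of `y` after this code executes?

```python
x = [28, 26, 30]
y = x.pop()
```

list.pop() returns the popped element

int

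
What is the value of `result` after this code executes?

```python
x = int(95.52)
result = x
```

x = 95; result = 95

95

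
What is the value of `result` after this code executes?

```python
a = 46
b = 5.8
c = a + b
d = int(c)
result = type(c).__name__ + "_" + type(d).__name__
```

a is int; b is float; c is float; d is int; result = 'float_int'

'float_int'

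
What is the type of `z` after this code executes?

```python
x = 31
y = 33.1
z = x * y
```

int * float = float

float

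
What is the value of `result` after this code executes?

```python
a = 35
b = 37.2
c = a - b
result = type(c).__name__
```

a is int; b is float; c is float; result = 'float'

'float'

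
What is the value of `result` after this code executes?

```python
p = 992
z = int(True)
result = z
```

p = 992; z = 1; result = 1

1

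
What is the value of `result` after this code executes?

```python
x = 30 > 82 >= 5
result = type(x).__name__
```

x is bool; result = 'bool'

'bool'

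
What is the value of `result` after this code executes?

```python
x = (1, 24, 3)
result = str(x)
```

x = (1, 24, 3); result = '(1, 24, 3)'

'(1, 24, 3)'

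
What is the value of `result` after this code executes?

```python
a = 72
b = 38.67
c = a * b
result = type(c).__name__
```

a is int; b is float; c is float; result = 'float'

'float'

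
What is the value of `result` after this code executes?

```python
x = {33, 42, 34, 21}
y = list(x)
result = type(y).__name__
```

x is set; y is list; result = 'list'

'list'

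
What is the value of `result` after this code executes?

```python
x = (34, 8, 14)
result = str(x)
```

x = (34, 8, 14); result = '(34, 8, 14)'

'(34, 8, 14)'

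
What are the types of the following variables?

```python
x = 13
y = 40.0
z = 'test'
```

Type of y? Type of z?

y is assigned a number with a decimal point, so it is a float; z is assigned a quoted string literal, so it is a str

float, str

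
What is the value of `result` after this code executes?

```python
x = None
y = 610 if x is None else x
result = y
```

x = None; y = 610; result = 610

610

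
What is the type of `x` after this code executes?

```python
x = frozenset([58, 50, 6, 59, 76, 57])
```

frozenset() returns frozenset

frozenset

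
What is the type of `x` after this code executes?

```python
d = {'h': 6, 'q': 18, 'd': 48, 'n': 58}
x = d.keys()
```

.keys() returns dict_keys view

dict_keys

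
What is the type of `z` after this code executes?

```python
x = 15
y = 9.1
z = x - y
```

int - float = float

float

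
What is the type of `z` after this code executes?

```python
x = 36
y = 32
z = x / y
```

int / int = float

float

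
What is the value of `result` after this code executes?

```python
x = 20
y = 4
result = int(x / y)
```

x = 20; y = 4; result = 5

5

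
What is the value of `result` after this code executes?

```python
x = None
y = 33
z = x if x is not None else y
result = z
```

x = None; y = 33; z = 33; result = 33

33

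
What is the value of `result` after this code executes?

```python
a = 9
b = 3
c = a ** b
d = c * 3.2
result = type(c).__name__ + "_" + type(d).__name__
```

a is int; b is int; c is int; d is float; result = 'int_float'

'int_float'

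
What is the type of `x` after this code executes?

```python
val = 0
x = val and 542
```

'and' returns first falsy value (0 is int)

int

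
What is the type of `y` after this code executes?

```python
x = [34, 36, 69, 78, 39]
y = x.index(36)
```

list.index() returns int

int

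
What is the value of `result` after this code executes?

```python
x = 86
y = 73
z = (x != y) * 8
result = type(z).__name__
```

x is int; y is int; z is int; result = 'int'

'int'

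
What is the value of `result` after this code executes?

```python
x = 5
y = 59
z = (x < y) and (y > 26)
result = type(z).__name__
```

x is int; y is int; z is bool; result = 'bool'

'bool'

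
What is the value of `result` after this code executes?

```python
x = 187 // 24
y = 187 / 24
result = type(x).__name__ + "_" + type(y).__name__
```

x is int; y is float; result = 'int_float'

'int_float'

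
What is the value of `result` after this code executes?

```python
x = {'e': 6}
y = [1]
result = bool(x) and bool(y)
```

x = {'e': 6}; y = [1]; result = True

True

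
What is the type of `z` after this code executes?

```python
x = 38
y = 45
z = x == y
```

Equality comparison returns bool

bool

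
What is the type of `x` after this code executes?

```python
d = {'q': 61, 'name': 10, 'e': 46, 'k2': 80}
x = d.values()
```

.values() returns dict_values view

dict_values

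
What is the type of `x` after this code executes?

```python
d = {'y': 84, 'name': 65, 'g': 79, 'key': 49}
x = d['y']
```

Accessing dict[str, int] with str key returns int

int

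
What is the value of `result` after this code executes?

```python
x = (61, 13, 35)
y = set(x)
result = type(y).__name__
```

x is tuple; y is set; result = 'set'

'set'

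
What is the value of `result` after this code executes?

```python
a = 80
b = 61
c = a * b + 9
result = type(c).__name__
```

a is int; b is int; c is int; result = 'int'

'int'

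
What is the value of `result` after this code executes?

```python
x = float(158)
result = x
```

x = 158.0; result = 158.0

158.0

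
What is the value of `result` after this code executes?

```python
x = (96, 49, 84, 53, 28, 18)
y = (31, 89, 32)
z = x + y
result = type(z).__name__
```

x is tuple; y is tuple; z is tuple; result = 'tuple'

'tuple'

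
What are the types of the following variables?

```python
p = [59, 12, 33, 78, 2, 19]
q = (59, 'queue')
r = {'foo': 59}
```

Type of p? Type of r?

p is assigned a list literal (square brackets); r is assigned a dict literal ({key: value})

list, dict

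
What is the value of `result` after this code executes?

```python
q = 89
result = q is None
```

q = 89; result = False

False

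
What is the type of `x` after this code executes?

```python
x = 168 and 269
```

'and' with truthy values returns last operand (int)

int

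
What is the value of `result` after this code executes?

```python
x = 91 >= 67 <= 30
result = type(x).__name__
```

x is bool; result = 'bool'

'bool'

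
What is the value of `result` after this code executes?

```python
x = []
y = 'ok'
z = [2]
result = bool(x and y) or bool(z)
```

x = []; y = 'ok'; z = [2]; result = True

True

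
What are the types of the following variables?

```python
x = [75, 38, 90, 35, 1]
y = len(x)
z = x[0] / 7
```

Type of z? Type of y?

int / int = float; len() returns int

float, int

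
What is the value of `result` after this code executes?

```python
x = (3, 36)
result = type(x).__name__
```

x is tuple; result = 'tuple'

'tuple'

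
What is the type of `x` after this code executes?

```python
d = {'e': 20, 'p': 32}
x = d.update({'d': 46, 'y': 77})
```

dict.update() returns None

NoneType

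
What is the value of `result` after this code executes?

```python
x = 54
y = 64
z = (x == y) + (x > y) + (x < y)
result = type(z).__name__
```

x is int; y is int; z is int; result = 'int'

'int'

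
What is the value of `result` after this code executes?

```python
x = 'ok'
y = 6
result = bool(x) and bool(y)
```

x = 'ok'; y = 6; result = True

True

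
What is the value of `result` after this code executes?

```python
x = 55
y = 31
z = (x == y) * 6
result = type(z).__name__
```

x is int; y is int; z is int; result = 'int'

'int'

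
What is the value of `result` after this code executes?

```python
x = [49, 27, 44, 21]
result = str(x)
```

x = [49, 27, 44, 21]; result = '[49, 27, 44, 21]'

'[49, 27, 44, 21]'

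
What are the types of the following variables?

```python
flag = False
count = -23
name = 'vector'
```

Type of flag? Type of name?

flag is assigned the constant False, which has type bool; name is assigned a quoted string literal, so it is a str

bool, str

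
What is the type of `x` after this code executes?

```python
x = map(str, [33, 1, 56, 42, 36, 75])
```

map() returns a map object

map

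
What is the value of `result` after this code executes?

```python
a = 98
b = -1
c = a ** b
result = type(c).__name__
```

a is int; b is int; c is float; result = 'float'

'float'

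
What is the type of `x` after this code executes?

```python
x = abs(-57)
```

abs() of int returns int

int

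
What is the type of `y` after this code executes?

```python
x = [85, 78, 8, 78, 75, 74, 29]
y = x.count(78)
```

list.count() returns int

int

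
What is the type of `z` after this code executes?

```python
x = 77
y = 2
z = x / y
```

int / int = float

float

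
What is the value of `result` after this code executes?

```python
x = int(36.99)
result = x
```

x = 36; result = 36

36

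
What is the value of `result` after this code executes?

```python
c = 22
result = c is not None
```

c = 22; result = True

True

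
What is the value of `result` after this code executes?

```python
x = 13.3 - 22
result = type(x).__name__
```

x is float; result = 'float'

'float'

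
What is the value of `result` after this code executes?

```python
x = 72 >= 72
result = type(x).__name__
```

x is bool; result = 'bool'

'bool'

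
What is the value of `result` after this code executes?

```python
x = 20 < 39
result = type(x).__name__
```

x is bool; result = 'bool'

'bool'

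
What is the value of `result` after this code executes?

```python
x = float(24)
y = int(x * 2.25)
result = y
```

x = 24.0; y = 54; result = 54

54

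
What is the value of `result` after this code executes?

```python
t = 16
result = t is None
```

t = 16; result = False

False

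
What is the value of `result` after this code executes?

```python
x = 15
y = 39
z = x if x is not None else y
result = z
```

x = 15; y = 39; z = 15; result = 15

15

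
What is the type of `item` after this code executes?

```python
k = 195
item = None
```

None has type NoneType

NoneType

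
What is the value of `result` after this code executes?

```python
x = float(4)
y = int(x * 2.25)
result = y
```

x = 4.0; y = 9; result = 9

9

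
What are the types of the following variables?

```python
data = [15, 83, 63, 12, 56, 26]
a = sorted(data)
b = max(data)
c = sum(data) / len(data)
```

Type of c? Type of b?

int / int = float; max of ints returns int

float, int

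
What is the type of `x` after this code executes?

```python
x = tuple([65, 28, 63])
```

tuple() constructor returns tuple

tuple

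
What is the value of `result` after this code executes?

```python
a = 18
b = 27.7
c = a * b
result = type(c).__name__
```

a is int; b is float; c is float; result = 'float'

'float'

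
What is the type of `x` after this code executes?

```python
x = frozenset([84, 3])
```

frozenset() returns frozenset

frozenset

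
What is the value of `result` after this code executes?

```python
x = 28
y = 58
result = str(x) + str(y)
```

x = 28; y = 58; result = '2858'

'2858'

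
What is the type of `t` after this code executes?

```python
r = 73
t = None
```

None has type NoneType

NoneType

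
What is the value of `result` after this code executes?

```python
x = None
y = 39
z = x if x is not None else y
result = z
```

x = None; y = 39; z = 39; result = 39

39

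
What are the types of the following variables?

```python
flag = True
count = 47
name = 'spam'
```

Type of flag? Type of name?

flag is assigned the constant True, which has type bool; name is assigned a quoted string literal, so it is a str

bool, str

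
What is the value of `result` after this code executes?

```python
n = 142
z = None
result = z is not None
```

n = 142; z = None; result = False

False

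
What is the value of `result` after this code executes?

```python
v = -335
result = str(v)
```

v = -335; result = '-335'

'-335'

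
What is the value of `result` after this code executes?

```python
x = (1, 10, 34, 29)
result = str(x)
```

x = (1, 10, 34, 29); result = '(1, 10, 34, 29)'

'(1, 10, 34, 29)'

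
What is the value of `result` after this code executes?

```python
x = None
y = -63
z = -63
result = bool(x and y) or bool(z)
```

x = None; y = -63; z = -63; result = True

True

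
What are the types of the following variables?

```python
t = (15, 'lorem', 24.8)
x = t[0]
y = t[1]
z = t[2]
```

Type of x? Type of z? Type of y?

tuple[0] is int; tuple[2] is float; tuple[1] is str

int, float, str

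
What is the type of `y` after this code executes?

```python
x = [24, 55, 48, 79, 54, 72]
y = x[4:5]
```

Slicing a list returns a list

list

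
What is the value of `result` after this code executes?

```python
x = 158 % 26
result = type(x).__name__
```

x is int; result = 'int'

'int'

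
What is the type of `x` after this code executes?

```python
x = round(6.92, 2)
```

round() with decimal places returns float

float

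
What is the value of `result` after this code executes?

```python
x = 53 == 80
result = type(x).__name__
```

x is bool; result = 'bool'

'bool'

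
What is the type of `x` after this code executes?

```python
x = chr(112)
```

chr() returns str (single char)

str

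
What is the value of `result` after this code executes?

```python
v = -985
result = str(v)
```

v = -985; result = '-985'

'-985'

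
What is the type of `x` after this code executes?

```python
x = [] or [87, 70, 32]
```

'or' returns first truthy value (list)

list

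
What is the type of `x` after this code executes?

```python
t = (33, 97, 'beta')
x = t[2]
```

Index 2 of tuple is a str literal

str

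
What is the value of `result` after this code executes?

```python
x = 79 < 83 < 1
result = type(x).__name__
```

x is bool; result = 'bool'

'bool'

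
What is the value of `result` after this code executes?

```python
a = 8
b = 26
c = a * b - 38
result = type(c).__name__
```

a is int; b is int; c is int; result = 'int'

'int'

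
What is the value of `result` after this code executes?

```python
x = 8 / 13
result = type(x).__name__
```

x is float; result = 'float'

'float'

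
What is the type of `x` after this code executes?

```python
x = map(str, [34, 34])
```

map() returns a map object

map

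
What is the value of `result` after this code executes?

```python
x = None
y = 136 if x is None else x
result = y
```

x = None; y = 136; result = 136

136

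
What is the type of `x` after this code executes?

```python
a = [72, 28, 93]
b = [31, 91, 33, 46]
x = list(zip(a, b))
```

list(zip()) returns a list of tuples

list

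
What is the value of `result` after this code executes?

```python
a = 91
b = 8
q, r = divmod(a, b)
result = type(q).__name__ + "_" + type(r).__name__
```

a is int; b is int; q is int; r is int; result = 'int_int'

'int_int'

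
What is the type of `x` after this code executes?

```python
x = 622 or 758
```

'or' returns first truthy value (int)

int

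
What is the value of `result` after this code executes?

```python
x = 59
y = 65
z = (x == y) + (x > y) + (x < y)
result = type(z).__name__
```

x is int; y is int; z is int; result = 'int'

'int'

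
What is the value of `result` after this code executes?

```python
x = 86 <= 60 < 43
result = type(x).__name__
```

x is bool; result = 'bool'

'bool'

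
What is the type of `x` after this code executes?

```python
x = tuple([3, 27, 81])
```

tuple() constructor returns tuple

tuple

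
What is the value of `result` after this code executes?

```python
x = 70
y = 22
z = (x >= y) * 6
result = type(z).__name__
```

x is int; y is int; z is int; result = 'int'

'int'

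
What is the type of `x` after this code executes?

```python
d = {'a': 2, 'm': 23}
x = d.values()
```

.values() returns dict_values view

dict_values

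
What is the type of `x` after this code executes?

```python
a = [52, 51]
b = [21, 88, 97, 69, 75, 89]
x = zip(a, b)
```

zip() returns a zip object

zip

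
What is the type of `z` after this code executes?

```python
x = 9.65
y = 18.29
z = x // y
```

float // float = float

float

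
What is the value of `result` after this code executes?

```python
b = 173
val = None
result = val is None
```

b = 173; val = None; result = True

True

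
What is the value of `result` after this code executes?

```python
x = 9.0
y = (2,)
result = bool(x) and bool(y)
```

x = 9.0; y = (2,); result = True

True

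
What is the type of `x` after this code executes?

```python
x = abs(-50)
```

abs() of int returns int

int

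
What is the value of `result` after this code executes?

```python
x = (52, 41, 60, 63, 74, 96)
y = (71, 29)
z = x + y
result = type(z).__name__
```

x is tuple; y is tuple; z is tuple; result = 'tuple'

'tuple'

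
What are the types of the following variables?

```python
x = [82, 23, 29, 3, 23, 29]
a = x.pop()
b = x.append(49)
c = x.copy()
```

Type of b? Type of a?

append() returns None; pop() returns element

NoneType, int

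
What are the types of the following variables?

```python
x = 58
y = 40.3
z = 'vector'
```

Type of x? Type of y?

x is assigned a bare integer (no decimal point), so it is an int; y is assigned a number with a decimal point, so it is a float

int, float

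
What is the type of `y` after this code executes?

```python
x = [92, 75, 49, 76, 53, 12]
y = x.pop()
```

list.pop() returns the popped element

int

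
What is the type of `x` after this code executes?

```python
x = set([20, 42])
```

set() constructor returns set

set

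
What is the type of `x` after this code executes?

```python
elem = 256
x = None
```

None has type NoneType

NoneType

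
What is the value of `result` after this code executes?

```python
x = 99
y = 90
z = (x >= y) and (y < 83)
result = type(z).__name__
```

x is int; y is int; z is bool; result = 'bool'

'bool'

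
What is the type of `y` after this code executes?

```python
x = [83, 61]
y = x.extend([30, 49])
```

list.extend() returns None

NoneType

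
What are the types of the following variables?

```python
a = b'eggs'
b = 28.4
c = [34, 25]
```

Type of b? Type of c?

b is assigned a number with a decimal point, so it is a float; c is assigned a list literal (square brackets)

float, list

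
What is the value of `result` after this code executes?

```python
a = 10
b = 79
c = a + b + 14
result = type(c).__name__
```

a is int; b is int; c is int; result = 'int'

'int'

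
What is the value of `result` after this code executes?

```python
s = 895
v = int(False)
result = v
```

s = 895; v = 0; result = 0

0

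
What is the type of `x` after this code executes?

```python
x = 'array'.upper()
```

str.upper() returns str

str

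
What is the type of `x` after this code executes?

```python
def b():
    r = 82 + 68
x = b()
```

Function without return returns None

NoneType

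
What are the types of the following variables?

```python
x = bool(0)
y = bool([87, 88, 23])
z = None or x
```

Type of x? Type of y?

bool() returns bool; bool() returns bool

bool, bool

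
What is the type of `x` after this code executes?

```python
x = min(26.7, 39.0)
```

min() of floats returns float

float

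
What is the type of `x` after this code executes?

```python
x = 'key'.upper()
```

str.upper() returns str

str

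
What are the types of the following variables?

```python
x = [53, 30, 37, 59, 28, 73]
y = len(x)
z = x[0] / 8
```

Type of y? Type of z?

len() returns int; int / int = float

int, float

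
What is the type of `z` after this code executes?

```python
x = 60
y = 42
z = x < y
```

Comparison returns bool

bool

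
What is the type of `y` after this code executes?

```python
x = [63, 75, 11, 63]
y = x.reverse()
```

list.reverse() returns None

NoneType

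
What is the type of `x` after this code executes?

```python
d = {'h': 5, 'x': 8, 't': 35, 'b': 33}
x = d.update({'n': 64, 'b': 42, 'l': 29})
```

dict.update() returns None

NoneType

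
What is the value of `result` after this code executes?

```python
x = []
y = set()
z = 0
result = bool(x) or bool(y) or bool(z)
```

x = []; y = set(); z = 0; result = False

False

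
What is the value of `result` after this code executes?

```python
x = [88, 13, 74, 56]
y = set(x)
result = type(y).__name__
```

x is list; y is set; result = 'set'

'set'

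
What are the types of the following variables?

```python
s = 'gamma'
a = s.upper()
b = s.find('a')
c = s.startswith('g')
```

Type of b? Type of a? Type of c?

find() returns int; upper() returns str; startswith() returns bool

int, str, bool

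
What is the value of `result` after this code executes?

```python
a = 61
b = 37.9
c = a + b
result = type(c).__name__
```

a is int; b is float; c is float; result = 'float'

'float'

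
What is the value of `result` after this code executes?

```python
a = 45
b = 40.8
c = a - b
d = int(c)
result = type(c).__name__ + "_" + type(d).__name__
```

a is int; b is float; c is float; d is int; result = 'float_int'

'float_int'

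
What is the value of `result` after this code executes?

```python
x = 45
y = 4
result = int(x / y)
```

x = 45; y = 4; result = 11

11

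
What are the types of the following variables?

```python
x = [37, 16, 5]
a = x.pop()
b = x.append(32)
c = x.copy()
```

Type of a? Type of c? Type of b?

pop() returns element; copy() returns list; append() returns None

int, list, NoneType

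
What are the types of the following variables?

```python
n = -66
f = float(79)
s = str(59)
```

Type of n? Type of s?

n is assigned a bare integer (no decimal point), so it is an int; s is assigned the result of calling str(), which returns a str

int, str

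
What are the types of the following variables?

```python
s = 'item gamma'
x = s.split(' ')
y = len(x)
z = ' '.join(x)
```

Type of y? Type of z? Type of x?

len() returns int; str.join() returns str; str.split() returns list

int, str, list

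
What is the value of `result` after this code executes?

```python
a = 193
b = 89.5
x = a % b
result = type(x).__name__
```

a is int; b is float; x is float; result = 'float'

'float'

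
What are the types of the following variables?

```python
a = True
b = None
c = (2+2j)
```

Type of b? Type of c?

b is assigned None, whose type is NoneType; c is assigned (2+2j), an int plus an imaginary literal (j suffix), which evaluates to complex

NoneType, complex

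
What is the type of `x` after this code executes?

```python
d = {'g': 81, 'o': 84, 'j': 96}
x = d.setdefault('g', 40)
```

dict.setdefault() returns the (existing or default) value

int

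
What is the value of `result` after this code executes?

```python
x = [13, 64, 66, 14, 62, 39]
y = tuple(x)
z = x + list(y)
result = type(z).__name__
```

x is list; y is tuple; z is list; result = 'list'

'list'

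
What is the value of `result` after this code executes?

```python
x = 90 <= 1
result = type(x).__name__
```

x is bool; result = 'bool'

'bool'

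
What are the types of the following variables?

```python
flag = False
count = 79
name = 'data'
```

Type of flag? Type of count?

flag is assigned the constant False, which has type bool; count is assigned a bare integer (no decimal point), so it is an int

bool, int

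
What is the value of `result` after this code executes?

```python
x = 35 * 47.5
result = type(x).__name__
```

x is float; result = 'float'

'float'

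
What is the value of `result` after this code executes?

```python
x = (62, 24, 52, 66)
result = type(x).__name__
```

x is tuple; result = 'tuple'

'tuple'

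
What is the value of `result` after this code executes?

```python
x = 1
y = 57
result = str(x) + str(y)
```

x = 1; y = 57; result = '157'

'157'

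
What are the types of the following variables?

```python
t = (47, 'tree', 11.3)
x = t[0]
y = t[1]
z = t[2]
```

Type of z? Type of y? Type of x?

tuple[2] is float; tuple[1] is str; tuple[0] is int

float, str, int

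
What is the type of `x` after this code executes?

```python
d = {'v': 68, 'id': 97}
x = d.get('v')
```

dict.get() returns value type when found

int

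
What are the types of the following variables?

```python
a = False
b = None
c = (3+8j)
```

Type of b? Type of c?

b is assigned None, whose type is NoneType; c is assigned (3+8j), an int plus an imaginary literal (j suffix), which evaluates to complex

NoneType, complex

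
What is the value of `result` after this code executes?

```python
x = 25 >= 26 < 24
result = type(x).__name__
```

x is bool; result = 'bool'

'bool'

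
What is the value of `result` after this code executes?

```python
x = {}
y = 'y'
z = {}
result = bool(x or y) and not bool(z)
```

x = {}; y = 'y'; z = {}; result = True

True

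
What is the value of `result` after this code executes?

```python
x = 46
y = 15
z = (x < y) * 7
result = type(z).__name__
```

x is int; y is int; z is int; result = 'int'

'int'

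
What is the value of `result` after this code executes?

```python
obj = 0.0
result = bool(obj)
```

obj = 0.0; result = False

False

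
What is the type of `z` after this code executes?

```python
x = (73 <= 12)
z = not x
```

'not' returns bool

bool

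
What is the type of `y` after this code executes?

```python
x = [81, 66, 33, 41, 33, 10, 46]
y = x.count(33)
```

list.count() returns int

int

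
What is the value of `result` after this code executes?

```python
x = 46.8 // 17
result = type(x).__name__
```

x is float; result = 'float'

'float'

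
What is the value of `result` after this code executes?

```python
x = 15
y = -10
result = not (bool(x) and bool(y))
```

x = 15; y = -10; result = False

False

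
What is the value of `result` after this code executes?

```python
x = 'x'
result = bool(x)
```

x = 'x'; result = True

True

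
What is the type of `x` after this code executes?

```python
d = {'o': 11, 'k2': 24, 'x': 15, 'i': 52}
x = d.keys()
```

.keys() returns dict_keys view

dict_keys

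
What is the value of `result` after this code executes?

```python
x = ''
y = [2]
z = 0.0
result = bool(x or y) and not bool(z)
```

x = ''; y = [2]; z = 0.0; result = True

True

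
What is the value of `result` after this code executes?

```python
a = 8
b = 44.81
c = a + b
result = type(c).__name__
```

a is int; b is float; c is float; result = 'float'

'float'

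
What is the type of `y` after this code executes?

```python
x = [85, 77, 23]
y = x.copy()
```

list.copy() returns list

list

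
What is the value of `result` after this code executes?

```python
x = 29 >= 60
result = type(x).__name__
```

x is bool; result = 'bool'

'bool'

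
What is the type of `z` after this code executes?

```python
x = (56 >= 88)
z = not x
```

'not' returns bool

bool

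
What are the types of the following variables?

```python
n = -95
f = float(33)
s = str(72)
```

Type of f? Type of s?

f is assigned the result of calling float(), which returns a float; s is assigned the result of calling str(), which returns a str

float, str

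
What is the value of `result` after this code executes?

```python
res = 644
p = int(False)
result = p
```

res = 644; p = 0; result = 0

0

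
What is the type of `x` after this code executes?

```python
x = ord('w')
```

ord() returns int (code point)

int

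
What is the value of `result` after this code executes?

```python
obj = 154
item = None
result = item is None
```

obj = 154; item = None; result = True

True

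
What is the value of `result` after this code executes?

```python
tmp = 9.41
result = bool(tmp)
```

tmp = 9.41; result = True

True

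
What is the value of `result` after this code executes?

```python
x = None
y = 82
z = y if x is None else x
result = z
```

x = None; y = 82; z = 82; result = 82

82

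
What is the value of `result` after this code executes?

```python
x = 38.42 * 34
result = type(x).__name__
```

x is float; result = 'float'

'float'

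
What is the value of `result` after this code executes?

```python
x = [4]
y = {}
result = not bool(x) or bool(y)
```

x = [4]; y = {}; result = False

False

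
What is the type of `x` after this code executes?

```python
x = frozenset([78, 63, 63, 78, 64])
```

frozenset() returns frozenset

frozenset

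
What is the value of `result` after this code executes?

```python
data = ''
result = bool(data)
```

data = ''; result = False

False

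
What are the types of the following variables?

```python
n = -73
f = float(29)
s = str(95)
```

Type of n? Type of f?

n is assigned a bare integer (no decimal point), so it is an int; f is assigned the result of calling float(), which returns a float

int, float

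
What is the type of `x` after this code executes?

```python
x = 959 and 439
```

'and' with truthy values returns last operand (int)

int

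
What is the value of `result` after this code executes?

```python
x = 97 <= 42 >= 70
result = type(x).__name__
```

x is bool; result = 'bool'

'bool'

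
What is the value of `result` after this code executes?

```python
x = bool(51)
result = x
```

x = True; result = True

True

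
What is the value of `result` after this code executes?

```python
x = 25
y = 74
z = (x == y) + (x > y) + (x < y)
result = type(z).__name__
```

x is int; y is int; z is int; result = 'int'

'int'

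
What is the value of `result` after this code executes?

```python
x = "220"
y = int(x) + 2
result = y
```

x = '220'; y = 222; result = 222

222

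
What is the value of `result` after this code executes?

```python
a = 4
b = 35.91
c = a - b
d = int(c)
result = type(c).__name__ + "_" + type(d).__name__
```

a is int; b is float; c is float; d is int; result = 'float_int'

'float_int'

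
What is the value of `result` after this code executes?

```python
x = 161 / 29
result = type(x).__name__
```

x is float; result = 'float'

'float'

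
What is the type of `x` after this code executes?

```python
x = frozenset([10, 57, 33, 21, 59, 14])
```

frozenset() returns frozenset

frozenset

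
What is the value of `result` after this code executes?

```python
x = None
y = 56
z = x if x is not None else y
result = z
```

x = None; y = 56; z = 56; result = 56

56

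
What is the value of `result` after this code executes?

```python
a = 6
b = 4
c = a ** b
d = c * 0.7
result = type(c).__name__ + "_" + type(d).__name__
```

a is int; b is int; c is int; d is float; result = 'int_float'

'int_float'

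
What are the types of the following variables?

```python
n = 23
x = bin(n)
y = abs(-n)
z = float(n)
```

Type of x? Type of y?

bin() returns str; abs() of int returns int

str, int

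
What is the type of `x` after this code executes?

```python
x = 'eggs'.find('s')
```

str.find() returns int index

int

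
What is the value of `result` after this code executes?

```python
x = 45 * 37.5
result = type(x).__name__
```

x is float; result = 'float'

'float'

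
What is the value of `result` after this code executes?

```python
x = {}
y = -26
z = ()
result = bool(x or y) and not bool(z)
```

x = {}; y = -26; z = (); result = True

True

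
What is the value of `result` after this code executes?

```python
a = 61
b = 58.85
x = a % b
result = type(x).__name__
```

a is int; b is float; x is float; result = 'float'

'float'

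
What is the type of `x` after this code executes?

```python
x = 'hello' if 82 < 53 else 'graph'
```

Both branches of conditional are str

str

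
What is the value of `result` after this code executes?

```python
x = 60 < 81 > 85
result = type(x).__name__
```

x is bool; result = 'bool'

'bool'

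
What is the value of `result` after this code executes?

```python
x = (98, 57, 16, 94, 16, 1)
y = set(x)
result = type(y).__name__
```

x is tuple; y is set; result = 'set'

'set'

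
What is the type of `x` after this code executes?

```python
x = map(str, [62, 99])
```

map() returns a map object

map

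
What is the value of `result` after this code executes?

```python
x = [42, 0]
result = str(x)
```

x = [42, 0]; result = '[42, 0]'

'[42, 0]'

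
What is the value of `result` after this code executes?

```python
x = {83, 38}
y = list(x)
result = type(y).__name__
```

x is set; y is list; result = 'list'

'list'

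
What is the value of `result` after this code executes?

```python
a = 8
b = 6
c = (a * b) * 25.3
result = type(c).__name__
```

a is int; b is int; c is float; result = 'float'

'float'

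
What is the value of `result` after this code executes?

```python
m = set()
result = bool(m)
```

m = set(); result = False

False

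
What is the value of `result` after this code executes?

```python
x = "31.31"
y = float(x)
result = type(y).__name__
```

x is str; y is float; result = 'float'

'float'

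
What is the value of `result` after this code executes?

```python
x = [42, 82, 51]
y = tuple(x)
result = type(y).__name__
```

x is list; y is tuple; result = 'tuple'

'tuple'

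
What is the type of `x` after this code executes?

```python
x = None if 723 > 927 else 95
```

723 > 927 is False, so the else branch is taken

int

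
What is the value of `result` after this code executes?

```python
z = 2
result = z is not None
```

z = 2; result = True

True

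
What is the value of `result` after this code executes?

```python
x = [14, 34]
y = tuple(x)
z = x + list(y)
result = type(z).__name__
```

x is list; y is tuple; z is list; result = 'list'

'list'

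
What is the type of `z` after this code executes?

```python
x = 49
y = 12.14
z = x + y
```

int + float = float

float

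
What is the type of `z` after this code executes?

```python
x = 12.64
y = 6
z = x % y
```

float % int = float

float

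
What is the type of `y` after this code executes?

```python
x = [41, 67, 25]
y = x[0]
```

Indexing list[int] returns int

int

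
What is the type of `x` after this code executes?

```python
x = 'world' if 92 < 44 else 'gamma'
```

Both branches of conditional are str

str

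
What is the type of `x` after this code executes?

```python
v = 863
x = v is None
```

'is' comparison returns bool

bool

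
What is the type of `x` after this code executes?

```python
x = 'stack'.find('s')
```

str.find() returns int index

int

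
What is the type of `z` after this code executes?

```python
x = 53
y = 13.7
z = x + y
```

int + float = float

float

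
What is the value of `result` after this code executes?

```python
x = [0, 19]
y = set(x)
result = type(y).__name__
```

x is list; y is set; result = 'set'

'set'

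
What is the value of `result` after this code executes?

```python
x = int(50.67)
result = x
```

x = 50; result = 50

50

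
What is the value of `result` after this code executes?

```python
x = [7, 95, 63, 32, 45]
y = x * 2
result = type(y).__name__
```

x is list; y is list; result = 'list'

'list'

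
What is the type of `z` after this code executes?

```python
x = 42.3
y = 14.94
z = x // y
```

float // float = float

float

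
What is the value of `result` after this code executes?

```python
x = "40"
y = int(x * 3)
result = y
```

x = '40'; y = 404040; result = 404040

404040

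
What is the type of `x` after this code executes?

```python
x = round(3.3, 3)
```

round() with decimal places returns float

float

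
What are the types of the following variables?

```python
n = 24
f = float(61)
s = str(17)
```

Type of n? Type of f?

n is assigned a bare integer (no decimal point), so it is an int; f is assigned the result of calling float(), which returns a float

int, float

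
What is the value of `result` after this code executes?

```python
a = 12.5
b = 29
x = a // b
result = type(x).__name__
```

a is float; b is int; x is float; result = 'float'

'float'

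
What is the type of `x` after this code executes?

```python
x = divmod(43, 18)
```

divmod() returns tuple of (quotient, remainder)

tuple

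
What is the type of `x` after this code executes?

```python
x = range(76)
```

range() returns a range object

range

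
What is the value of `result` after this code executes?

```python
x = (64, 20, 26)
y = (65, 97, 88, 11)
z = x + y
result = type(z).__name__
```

x is tuple; y is tuple; z is tuple; result = 'tuple'

'tuple'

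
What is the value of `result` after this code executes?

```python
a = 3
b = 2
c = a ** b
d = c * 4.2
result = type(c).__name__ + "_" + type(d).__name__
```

a is int; b is int; c is int; d is float; result = 'int_float'

'int_float'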